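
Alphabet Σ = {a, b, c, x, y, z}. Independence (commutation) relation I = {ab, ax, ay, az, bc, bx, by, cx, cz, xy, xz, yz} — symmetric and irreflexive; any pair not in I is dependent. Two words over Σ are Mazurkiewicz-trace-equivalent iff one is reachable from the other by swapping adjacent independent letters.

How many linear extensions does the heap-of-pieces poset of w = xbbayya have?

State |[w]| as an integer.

#0=x has no predecessor
#1=b has no predecessor
#2=b depends on [1:b]
#3=a has no predecessor
#4=y has no predecessor
#5=y depends on [4:y]
#6=a depends on [3:a]
sources: [0:x, 1:b, 3:a, 4:y]
N(rest) = Σ N(rest − s) over sources s of rest; N(one piece) = 1:
  size 1 → [0]=1  [2]=1  [5]=1  [6]=1
  size 2 → [0,2]=2  [0,5]=2  [0,6]=2  [1,2]=1  [2,5]=2  [2,6]=2  [3,6]=1  [4,5]=1  [5,6]=2
  size 3 → [0,1,2]=3  [0,2,5]=6  [0,2,6]=6  [0,3,6]=3  [0,4,5]=3  [0,5,6]=6  [1,2,5]=3  [1,2,6]=3  [2,3,6]=3  [2,4,5]=3  [2,5,6]=6  [3,5,6]=3  [4,5,6]=3
  size 4 → [0,1,2,5]=12  [0,1,2,6]=12  [0,2,3,6]=12  [0,2,4,5]=12  [0,2,5,6]=24  [0,3,5,6]=12  [0,4,5,6]=12  [1,2,3,6]=6  [1,2,4,5]=6  [1,2,5,6]=12  [2,3,5,6]=12  [2,4,5,6]=12  [3,4,5,6]=6
  size 5 → [0,1,2,3,6]=30  [0,1,2,4,5]=30  [0,1,2,5,6]=60  [0,2,3,5,6]=60  [0,2,4,5,6]=60  [0,3,4,5,6]=30  [1,2,3,5,6]=30  [1,2,4,5,6]=30  [2,3,4,5,6]=30
  first=0(x) contributes 90
  first=1(b) contributes 180
  first=3(a) contributes 180
  first=4(y) contributes 180
|[w]| = 630

630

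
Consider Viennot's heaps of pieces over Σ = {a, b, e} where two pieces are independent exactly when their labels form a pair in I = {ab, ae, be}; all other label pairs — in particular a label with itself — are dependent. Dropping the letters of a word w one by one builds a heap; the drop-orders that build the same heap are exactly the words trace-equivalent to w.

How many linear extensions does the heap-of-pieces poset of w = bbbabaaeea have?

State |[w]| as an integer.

drop 0:b onto floor
drop 1:b onto {0:b}
drop 2:b onto {1:b}
drop 3:a onto floor
drop 4:b onto {2:b}
drop 5:a onto {3:a}
drop 6:a onto {5:a}
drop 7:e onto floor
drop 8:e onto {7:e}
drop 9:a onto {6:a}
ground layer = {0:b, 3:a, 7:e}
drop-orders for the pieces not yet dropped (sum over which currently-grounded one goes next):
  1 to go: {4} 1  {8} 1  {9} 1
  2 to go: {2,4} 1  {4,8} 2  {4,9} 2  {6,9} 1  {7,8} 1  {8,9} 2
  3 to go: {1,2,4} 1  {2,4,8} 3  {2,4,9} 3  {4,6,9} 3  {4,7,8} 3  {4,8,9} 6  {5,6,9} 1  {6,8,9} 3  {7,8,9} 3
  4 to go: {0,1,2,4} 1  {1,2,4,8} 4  {1,2,4,9} 4  {2,4,6,9} 6  {2,4,7,8} 6  {2,4,8,9} 12  {3,5,6,9} 1  {4,5,6,9} 4  {4,6,8,9} 12  {4,7,8,9} 12  {5,6,8,9} 4  {6,7,8,9} 6
  5 to go: {0,1,2,4,8} 5  {0,1,2,4,9} 5  {1,2,4,6,9} 10  {1,2,4,7,8} 10  {1,2,4,8,9} 20  {2,4,5,6,9} 10  {2,4,6,8,9} 30  {2,4,7,8,9} 30  {3,4,5,6,9} 5  {3,5,6,8,9} 5  {4,5,6,8,9} 20  {4,6,7,8,9} 30  {5,6,7,8,9} 10
  6 to go: {0,1,2,4,6,9} 15  {0,1,2,4,7,8} 15  {0,1,2,4,8,9} 30  {1,2,4,5,6,9} 20  {1,2,4,6,8,9} 60  {1,2,4,7,8,9} 60  {2,3,4,5,6,9} 15  {2,4,5,6,8,9} 60  {2,4,6,7,8,9} 90  {3,4,5,6,8,9} 30  {3,5,6,7,8,9} 15  {4,5,6,7,8,9} 60
  7 to go: {0,1,2,4,5,6,9} 35  {0,1,2,4,6,8,9} 105  {0,1,2,4,7,8,9} 105  {1,2,3,4,5,6,9} 35  {1,2,4,5,6,8,9} 140  {1,2,4,6,7,8,9} 210  {2,3,4,5,6,8,9} 105  {2,4,5,6,7,8,9} 210  {3,4,5,6,7,8,9} 105
  8 to go: {0,1,2,3,4,5,6,9} 70  {0,1,2,4,5,6,8,9} 280  {0,1,2,4,6,7,8,9} 420  {1,2,3,4,5,6,8,9} 280  {1,2,4,5,6,7,8,9} 560  {2,3,4,5,6,7,8,9} 420
  if 0:b drops first: 1260 orders
  if 3:a drops first: 1260 orders
  if 7:e drops first: 630 orders
heap linearizations: 3150

3150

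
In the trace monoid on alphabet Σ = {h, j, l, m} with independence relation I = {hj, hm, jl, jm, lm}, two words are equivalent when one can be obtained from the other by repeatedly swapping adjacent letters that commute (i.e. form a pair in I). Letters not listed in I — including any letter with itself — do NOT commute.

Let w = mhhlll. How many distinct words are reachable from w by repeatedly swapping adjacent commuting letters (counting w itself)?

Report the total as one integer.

6

#0=m has no predecessor
#1=h has no predecessor
#2=h depends on [1:h]
#3=l depends on [2:h]
#4=l depends on [3:l]
#5=l depends on [4:l]
sources: [0:m, 1:h]
N(rest) = Σ N(rest − s) over sources s of rest; N(one piece) = 1:
  size 1 → [0]=1  [5]=1
  size 2 → [0,5]=2  [4,5]=1
  size 3 → [0,4,5]=3  [3,4,5]=1
  size 4 → [0,3,4,5]=4  [2,3,4,5]=1
  first=0(m) contributes 1
  first=1(h) contributes 5
|[w]| = 6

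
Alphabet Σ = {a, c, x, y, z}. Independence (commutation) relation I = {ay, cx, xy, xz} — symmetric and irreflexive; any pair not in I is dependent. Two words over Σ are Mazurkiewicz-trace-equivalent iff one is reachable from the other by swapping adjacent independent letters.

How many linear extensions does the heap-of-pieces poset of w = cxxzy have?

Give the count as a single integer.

#0=c has no predecessor
#1=x has no predecessor
#2=x depends on [1:x]
#3=z depends on [0:c]
#4=y depends on [3:z]
sources: [0:c, 1:x]
N(rest) = Σ N(rest − s) over sources s of rest; N(one piece) = 1:
  size 1 → [2]=1  [4]=1
  size 2 → [1,2]=1  [2,4]=2  [3,4]=1
  size 3 → [0,3,4]=1  [1,2,4]=3  [2,3,4]=3
  first=0(c) contributes 6
  first=1(x) contributes 4
|[w]| = 10

10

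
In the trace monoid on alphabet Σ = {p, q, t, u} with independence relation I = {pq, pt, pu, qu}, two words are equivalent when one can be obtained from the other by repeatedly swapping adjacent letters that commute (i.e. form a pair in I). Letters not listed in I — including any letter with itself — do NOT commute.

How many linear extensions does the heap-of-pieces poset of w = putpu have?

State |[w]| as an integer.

drop 0:p onto floor
drop 1:u onto floor
drop 2:t onto {1:u}
drop 3:p onto {0:p}
drop 4:u onto {2:t}
ground layer = {0:p, 1:u}
drop-orders for the pieces not yet dropped (sum over which currently-grounded one goes next):
  1 to go: {3} 1  {4} 1
  2 to go: {0,3} 1  {2,4} 1  {3,4} 2
  3 to go: {0,3,4} 3  {1,2,4} 1  {2,3,4} 3
  if 0:p drops first: 4 orders
  if 1:u drops first: 6 orders
heap linearizations: 10

10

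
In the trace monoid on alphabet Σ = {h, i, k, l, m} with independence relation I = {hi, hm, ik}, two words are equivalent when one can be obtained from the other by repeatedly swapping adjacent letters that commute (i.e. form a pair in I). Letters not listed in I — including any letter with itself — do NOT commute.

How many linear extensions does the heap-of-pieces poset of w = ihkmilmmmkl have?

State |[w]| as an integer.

3

piece 0:i — minimal
piece 1:h — minimal
piece 2:k rests on {1:h}
piece 3:m rests on {0:i, 2:k}
piece 4:i rests on {3:m}
piece 5:l rests on {4:i}
piece 6:m rests on {5:l}
piece 7:m rests on {6:m}
piece 8:m rests on {7:m}
piece 9:k rests on {8:m}
piece 10:l rests on {9:k}
minimal pieces: {0:i, 1:h}
ways to finish when only these pieces remain (= sum over removing one remaining piece with nothing left below it):
  1 left: {10}→1
  2 left: {9,10}→1
  3 left: {8,9,10}→1
  4 left: {7,8,9,10}→1
  5 left: {6,7,8,9,10}→1
  6 left: {5,6,7,8,9,10}→1
  7 left: {4,5,6,7,8,9,10}→1
  8 left: {3,4,5,6,7,8,9,10}→1
  9 left: {0,3,4,5,6,7,8,9,10}→1  {2,3,4,5,6,7,8,9,10}→1
  placing 0:i first → 1 extensions
  placing 1:h first → 2 extensions
total linear extensions = 3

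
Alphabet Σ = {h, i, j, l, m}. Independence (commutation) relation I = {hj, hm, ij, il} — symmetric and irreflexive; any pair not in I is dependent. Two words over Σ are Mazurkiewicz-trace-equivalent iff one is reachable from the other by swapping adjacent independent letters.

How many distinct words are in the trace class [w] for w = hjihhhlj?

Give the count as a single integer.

6

drop 0:h onto floor
drop 1:j onto floor
drop 2:i onto {0:h}
drop 3:h onto {2:i}
drop 4:h onto {3:h}
drop 5:h onto {4:h}
drop 6:l onto {1:j, 5:h}
drop 7:j onto {6:l}
ground layer = {0:h, 1:j}
drop-orders for the pieces not yet dropped (sum over which currently-grounded one goes next):
  1 to go: {7} 1
  2 to go: {6,7} 1
  3 to go: {1,6,7} 1  {5,6,7} 1
  4 to go: {1,5,6,7} 2  {4,5,6,7} 1
  5 to go: {1,4,5,6,7} 3  {3,4,5,6,7} 1
  6 to go: {1,3,4,5,6,7} 4  {2,3,4,5,6,7} 1
  if 0:h drops first: 5 orders
  if 1:j drops first: 1 orders
heap linearizations: 6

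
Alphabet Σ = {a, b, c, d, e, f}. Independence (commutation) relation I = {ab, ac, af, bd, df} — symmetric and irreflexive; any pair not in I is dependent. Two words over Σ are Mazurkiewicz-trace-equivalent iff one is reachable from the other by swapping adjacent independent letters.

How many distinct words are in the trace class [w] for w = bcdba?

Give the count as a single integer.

3

0(b) covers ∅
1(c) covers 0:b
2(d) covers 1:c
3(b) covers 1:c
4(a) covers 2:d
floor of heap: 0:b
completions by unplaced set U, small U first (add the entries for U minus each lowest piece of U):
  |U|=1: {3}:1  {4}:1
  |U|=2: {2,4}:1  {3,4}:2
  |U|=3: {2,3,4}:3
  start at 0(b): 3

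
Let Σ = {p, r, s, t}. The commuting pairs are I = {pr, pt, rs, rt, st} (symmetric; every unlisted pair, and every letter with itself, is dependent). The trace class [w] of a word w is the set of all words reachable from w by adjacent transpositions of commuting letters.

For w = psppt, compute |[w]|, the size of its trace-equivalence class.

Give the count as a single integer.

drop 0:p onto floor
drop 1:s onto {0:p}
drop 2:p onto {1:s}
drop 3:p onto {2:p}
drop 4:t onto floor
ground layer = {0:p, 4:t}
drop-orders for the pieces not yet dropped (sum over which currently-grounded one goes next):
  1 to go: {3} 1  {4} 1
  2 to go: {2,3} 1  {3,4} 2
  3 to go: {1,2,3} 1  {2,3,4} 3
  if 0:p drops first: 4 orders
  if 4:t drops first: 1 orders
heap linearizations: 5

5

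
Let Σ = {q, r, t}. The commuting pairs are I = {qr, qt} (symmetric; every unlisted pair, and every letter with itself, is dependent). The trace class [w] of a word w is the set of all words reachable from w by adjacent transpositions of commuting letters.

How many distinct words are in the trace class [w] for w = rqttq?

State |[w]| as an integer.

drop 0:r onto floor
drop 1:q onto floor
drop 2:t onto {0:r}
drop 3:t onto {2:t}
drop 4:q onto {1:q}
ground layer = {0:r, 1:q}
drop-orders for the pieces not yet dropped (sum over which currently-grounded one goes next):
  1 to go: {3} 1  {4} 1
  2 to go: {1,4} 1  {2,3} 1  {3,4} 2
  3 to go: {0,2,3} 1  {1,3,4} 3  {2,3,4} 3
  if 0:r drops first: 6 orders
  if 1:q drops first: 4 orders
heap linearizations: 10

10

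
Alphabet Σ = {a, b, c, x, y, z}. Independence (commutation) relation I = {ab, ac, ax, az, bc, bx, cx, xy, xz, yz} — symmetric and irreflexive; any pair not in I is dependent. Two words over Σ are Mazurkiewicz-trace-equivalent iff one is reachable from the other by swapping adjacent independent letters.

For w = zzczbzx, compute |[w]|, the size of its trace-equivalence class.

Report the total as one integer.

0(z) covers ∅
1(z) covers 0:z
2(c) covers 1:z
3(z) covers 2:c
4(b) covers 3:z
5(z) covers 4:b
6(x) covers ∅
floor of heap: 0:z, 6:x
completions by unplaced set U, small U first (add the entries for U minus each lowest piece of U):
  |U|=1: {5}:1  {6}:1
  |U|=2: {4,5}:1  {5,6}:2
  |U|=3: {3,4,5}:1  {4,5,6}:3
  |U|=4: {2,3,4,5}:1  {3,4,5,6}:4
  |U|=5: {1,2,3,4,5}:1  {2,3,4,5,6}:5
  start at 0(z): 6
  start at 6(x): 1
sum over floor = 7

7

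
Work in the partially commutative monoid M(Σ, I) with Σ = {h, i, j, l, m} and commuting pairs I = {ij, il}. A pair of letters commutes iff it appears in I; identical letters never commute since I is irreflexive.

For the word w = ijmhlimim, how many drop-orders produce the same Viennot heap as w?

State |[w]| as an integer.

4

piece 0:i — minimal
piece 1:j — minimal
piece 2:m rests on {0:i, 1:j}
piece 3:h rests on {2:m}
piece 4:l rests on {3:h}
piece 5:i rests on {3:h}
piece 6:m rests on {4:l, 5:i}
piece 7:i rests on {6:m}
piece 8:m rests on {7:i}
minimal pieces: {0:i, 1:j}
ways to finish when only these pieces remain (= sum over removing one remaining piece with nothing left below it):
  1 left: {8}→1
  2 left: {7,8}→1
  3 left: {6,7,8}→1
  4 left: {4,6,7,8}→1  {5,6,7,8}→1
  5 left: {4,5,6,7,8}→2
  6 left: {3,4,5,6,7,8}→2
  7 left: {2,3,4,5,6,7,8}→2
  placing 0:i first → 2 extensions
  placing 1:j first → 2 extensions
total linear extensions = 4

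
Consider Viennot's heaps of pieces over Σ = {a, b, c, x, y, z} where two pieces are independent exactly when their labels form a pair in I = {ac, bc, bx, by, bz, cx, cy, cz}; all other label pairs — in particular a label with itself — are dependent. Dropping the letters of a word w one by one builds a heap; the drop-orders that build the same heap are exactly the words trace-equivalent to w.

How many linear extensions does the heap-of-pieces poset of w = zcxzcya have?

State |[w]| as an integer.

21

piece 0:z — minimal
piece 1:c — minimal
piece 2:x rests on {0:z}
piece 3:z rests on {2:x}
piece 4:c rests on {1:c}
piece 5:y rests on {3:z}
piece 6:a rests on {5:y}
minimal pieces: {0:z, 1:c}
ways to finish when only these pieces remain (= sum over removing one remaining piece with nothing left below it):
  1 left: {4}→1  {6}→1
  2 left: {1,4}→1  {4,6}→2  {5,6}→1
  3 left: {1,4,6}→3  {3,5,6}→1  {4,5,6}→3
  4 left: {1,4,5,6}→6  {2,3,5,6}→1  {3,4,5,6}→4
  5 left: {0,2,3,5,6}→1  {1,3,4,5,6}→10  {2,3,4,5,6}→5
  placing 0:z first → 15 extensions
  placing 1:c first → 6 extensions
total linear extensions = 21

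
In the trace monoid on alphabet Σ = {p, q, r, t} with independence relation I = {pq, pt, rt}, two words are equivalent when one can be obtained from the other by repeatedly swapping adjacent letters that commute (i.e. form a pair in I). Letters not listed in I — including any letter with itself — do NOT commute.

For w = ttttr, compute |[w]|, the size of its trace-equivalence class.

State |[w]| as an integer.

5

piece 0:t — minimal
piece 1:t rests on {0:t}
piece 2:t rests on {1:t}
piece 3:t rests on {2:t}
piece 4:r — minimal
minimal pieces: {0:t, 4:r}
ways to finish when only these pieces remain (= sum over removing one remaining piece with nothing left below it):
  1 left: {3}→1  {4}→1
  2 left: {2,3}→1  {3,4}→2
  3 left: {1,2,3}→1  {2,3,4}→3
  placing 0:t first → 4 extensions
  placing 4:r first → 1 extensions
total linear extensions = 5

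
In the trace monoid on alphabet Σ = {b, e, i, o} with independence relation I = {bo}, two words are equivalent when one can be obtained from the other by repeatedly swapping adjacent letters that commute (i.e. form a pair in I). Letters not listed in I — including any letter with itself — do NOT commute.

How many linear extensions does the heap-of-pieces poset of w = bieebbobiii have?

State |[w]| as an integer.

drop 0:b onto floor
drop 1:i onto {0:b}
drop 2:e onto {1:i}
drop 3:e onto {2:e}
drop 4:b onto {3:e}
drop 5:b onto {4:b}
drop 6:o onto {3:e}
drop 7:b onto {5:b}
drop 8:i onto {6:o, 7:b}
drop 9:i onto {8:i}
drop 10:i onto {9:i}
ground layer = {0:b}
drop-orders for the pieces not yet dropped (sum over which currently-grounded one goes next):
  1 to go: {10} 1
  2 to go: {9,10} 1
  3 to go: {8,9,10} 1
  4 to go: {6,8,9,10} 1  {7,8,9,10} 1
  5 to go: {5,7,8,9,10} 1  {6,7,8,9,10} 2
  6 to go: {4,5,7,8,9,10} 1  {5,6,7,8,9,10} 3
  7 to go: {4,5,6,7,8,9,10} 4
  8 to go: {3,4,5,6,7,8,9,10} 4
  9 to go: {2,3,4,5,6,7,8,9,10} 4
  if 0:b drops first: 4 orders

4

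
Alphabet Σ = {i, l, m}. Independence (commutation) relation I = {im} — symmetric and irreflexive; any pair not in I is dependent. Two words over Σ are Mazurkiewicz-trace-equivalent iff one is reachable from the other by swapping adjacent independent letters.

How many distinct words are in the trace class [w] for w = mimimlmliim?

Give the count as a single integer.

30

#0=m has no predecessor
#1=i has no predecessor
#2=m depends on [0:m]
#3=i depends on [1:i]
#4=m depends on [2:m]
#5=l depends on [3:i, 4:m]
#6=m depends on [5:l]
#7=l depends on [6:m]
#8=i depends on [7:l]
#9=i depends on [8:i]
#10=m depends on [7:l]
sources: [0:m, 1:i]
N(rest) = Σ N(rest − s) over sources s of rest; N(one piece) = 1:
  size 1 → [9]=1  [10]=1
  size 2 → [8,9]=1  [9,10]=2
  size 3 → [8,9,10]=3
  size 4 → [7,8,9,10]=3
  size 5 → [6,7,8,9,10]=3
  size 6 → [5,6,7,8,9,10]=3
  size 7 → [3,5,6,7,8,9,10]=3  [4,5,6,7,8,9,10]=3
  size 8 → [1,3,5,6,7,8,9,10]=3  [2,4,5,6,7,8,9,10]=3  [3,4,5,6,7,8,9,10]=6
  size 9 → [0,2,4,5,6,7,8,9,10]=3  [1,3,4,5,6,7,8,9,10]=9  [2,3,4,5,6,7,8,9,10]=9
  first=0(m) contributes 18
  first=1(i) contributes 12
|[w]| = 30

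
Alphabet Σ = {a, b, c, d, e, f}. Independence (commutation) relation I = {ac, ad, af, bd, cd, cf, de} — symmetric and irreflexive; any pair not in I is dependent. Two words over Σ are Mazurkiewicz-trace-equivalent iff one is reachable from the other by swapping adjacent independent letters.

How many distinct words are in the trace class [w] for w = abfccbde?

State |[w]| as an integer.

12

#0=a has no predecessor
#1=b depends on [0:a]
#2=f depends on [1:b]
#3=c depends on [1:b]
#4=c depends on [3:c]
#5=b depends on [2:f, 4:c]
#6=d depends on [2:f]
#7=e depends on [5:b]
sources: [0:a]
N(rest) = Σ N(rest − s) over sources s of rest; N(one piece) = 1:
  size 1 → [6]=1  [7]=1
  size 2 → [5,7]=1  [6,7]=2
  size 3 → [4,5,7]=1  [5,6,7]=3
  size 4 → [2,5,6,7]=3  [3,4,5,7]=1  [4,5,6,7]=4
  size 5 → [2,4,5,6,7]=7  [3,4,5,6,7]=5
  size 6 → [2,3,4,5,6,7]=12
  first=0(a) contributes 12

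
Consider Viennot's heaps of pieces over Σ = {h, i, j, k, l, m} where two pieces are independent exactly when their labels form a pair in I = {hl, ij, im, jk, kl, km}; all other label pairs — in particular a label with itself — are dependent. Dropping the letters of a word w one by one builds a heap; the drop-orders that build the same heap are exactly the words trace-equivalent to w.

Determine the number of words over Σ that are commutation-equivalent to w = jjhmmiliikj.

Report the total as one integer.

12

drop 0:j onto floor
drop 1:j onto {0:j}
drop 2:h onto {1:j}
drop 3:m onto {2:h}
drop 4:m onto {3:m}
drop 5:i onto {2:h}
drop 6:l onto {4:m, 5:i}
drop 7:i onto {6:l}
drop 8:i onto {7:i}
drop 9:k onto {8:i}
drop 10:j onto {6:l}
ground layer = {0:j}
drop-orders for the pieces not yet dropped (sum over which currently-grounded one goes next):
  1 to go: {9} 1  {10} 1
  2 to go: {8,9} 1  {9,10} 2
  3 to go: {7,8,9} 1  {8,9,10} 3
  4 to go: {7,8,9,10} 4
  5 to go: {6,7,8,9,10} 4
  6 to go: {4,6,7,8,9,10} 4  {5,6,7,8,9,10} 4
  7 to go: {3,4,6,7,8,9,10} 4  {4,5,6,7,8,9,10} 8
  8 to go: {3,4,5,6,7,8,9,10} 12
  9 to go: {2,3,4,5,6,7,8,9,10} 12
  if 0:j drops first: 12 orders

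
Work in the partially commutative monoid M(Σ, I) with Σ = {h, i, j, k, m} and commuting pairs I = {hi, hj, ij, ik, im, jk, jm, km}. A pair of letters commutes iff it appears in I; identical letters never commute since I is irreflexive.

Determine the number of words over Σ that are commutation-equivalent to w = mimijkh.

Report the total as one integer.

#0=m has no predecessor
#1=i has no predecessor
#2=m depends on [0:m]
#3=i depends on [1:i]
#4=j has no predecessor
#5=k has no predecessor
#6=h depends on [2:m, 5:k]
sources: [0:m, 1:i, 4:j, 5:k]
N(rest) = Σ N(rest − s) over sources s of rest; N(one piece) = 1:
  size 1 → [3]=1  [4]=1  [6]=1
  size 2 → [1,3]=1  [2,6]=1  [3,4]=2  [3,6]=2  [4,6]=2  [5,6]=1
  size 3 → [0,2,6]=1  [1,3,4]=3  [1,3,6]=3  [2,3,6]=3  [2,4,6]=3  [2,5,6]=2  [3,4,6]=6  [3,5,6]=3  [4,5,6]=3
  size 4 → [0,2,3,6]=4  [0,2,4,6]=4  [0,2,5,6]=3  [1,2,3,6]=6  [1,3,4,6]=12  [1,3,5,6]=6  [2,3,4,6]=12  [2,3,5,6]=8  [2,4,5,6]=8  [3,4,5,6]=12
  size 5 → [0,1,2,3,6]=10  [0,2,3,4,6]=20  [0,2,3,5,6]=15  [0,2,4,5,6]=15  [1,2,3,4,6]=30  [1,2,3,5,6]=20  [1,3,4,5,6]=30  [2,3,4,5,6]=40
  first=0(m) contributes 120
  first=1(i) contributes 90
  first=4(j) contributes 45
  first=5(k) contributes 60
|[w]| = 315

315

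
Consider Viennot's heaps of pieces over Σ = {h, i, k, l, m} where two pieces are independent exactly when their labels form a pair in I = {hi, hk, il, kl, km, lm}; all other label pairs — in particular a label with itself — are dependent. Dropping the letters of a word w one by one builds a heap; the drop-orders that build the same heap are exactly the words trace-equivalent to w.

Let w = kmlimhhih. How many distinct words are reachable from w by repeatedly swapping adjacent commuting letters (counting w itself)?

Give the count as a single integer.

42

0(k) covers ∅
1(m) covers ∅
2(l) covers ∅
3(i) covers 0:k, 1:m
4(m) covers 3:i
5(h) covers 2:l, 4:m
6(h) covers 5:h
7(i) covers 4:m
8(h) covers 6:h
floor of heap: 0:k, 1:m, 2:l
completions by unplaced set U, small U first (add the entries for U minus each lowest piece of U):
  |U|=1: {7}:1  {8}:1
  |U|=2: {6,8}:1  {7,8}:2
  |U|=3: {5,6,8}:1  {6,7,8}:3
  |U|=4: {2,5,6,8}:1  {5,6,7,8}:4
  |U|=5: {2,5,6,7,8}:5  {4,5,6,7,8}:4
  |U|=6: {2,4,5,6,7,8}:9  {3,4,5,6,7,8}:4
  |U|=7: {0,3,4,5,6,7,8}:4  {1,3,4,5,6,7,8}:4  {2,3,4,5,6,7,8}:13
  start at 0(k): 17
  start at 1(m): 17
  start at 2(l): 8
sum over floor = 42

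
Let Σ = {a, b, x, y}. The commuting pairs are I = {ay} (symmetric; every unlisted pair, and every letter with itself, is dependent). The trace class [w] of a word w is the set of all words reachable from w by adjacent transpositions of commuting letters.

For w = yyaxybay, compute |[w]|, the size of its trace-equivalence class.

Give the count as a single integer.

6

0(y) covers ∅
1(y) covers 0:y
2(a) covers ∅
3(x) covers 1:y, 2:a
4(y) covers 3:x
5(b) covers 4:y
6(a) covers 5:b
7(y) covers 5:b
floor of heap: 0:y, 2:a
completions by unplaced set U, small U first (add the entries for U minus each lowest piece of U):
  |U|=1: {6}:1  {7}:1
  |U|=2: {6,7}:2
  |U|=3: {5,6,7}:2
  |U|=4: {4,5,6,7}:2
  |U|=5: {3,4,5,6,7}:2
  |U|=6: {1,3,4,5,6,7}:2  {2,3,4,5,6,7}:2
  start at 0(y): 4
  start at 2(a): 2
sum over floor = 6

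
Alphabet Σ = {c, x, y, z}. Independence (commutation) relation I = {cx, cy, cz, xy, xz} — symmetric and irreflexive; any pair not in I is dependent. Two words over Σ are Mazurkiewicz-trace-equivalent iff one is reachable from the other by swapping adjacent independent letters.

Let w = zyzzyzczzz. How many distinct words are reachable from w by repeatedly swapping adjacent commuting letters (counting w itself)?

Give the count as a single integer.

0(z) covers ∅
1(y) covers 0:z
2(z) covers 1:y
3(z) covers 2:z
4(y) covers 3:z
5(z) covers 4:y
6(c) covers ∅
7(z) covers 5:z
8(z) covers 7:z
9(z) covers 8:z
floor of heap: 0:z, 6:c
completions by unplaced set U, small U first (add the entries for U minus each lowest piece of U):
  |U|=1: {6}:1  {9}:1
  |U|=2: {6,9}:2  {8,9}:1
  |U|=3: {6,8,9}:3  {7,8,9}:1
  |U|=4: {5,7,8,9}:1  {6,7,8,9}:4
  |U|=5: {4,5,7,8,9}:1  {5,6,7,8,9}:5
  |U|=6: {3,4,5,7,8,9}:1  {4,5,6,7,8,9}:6
  |U|=7: {2,3,4,5,7,8,9}:1  {3,4,5,6,7,8,9}:7
  |U|=8: {1,2,3,4,5,7,8,9}:1  {2,3,4,5,6,7,8,9}:8
  start at 0(z): 9
  start at 6(c): 1
sum over floor = 10

10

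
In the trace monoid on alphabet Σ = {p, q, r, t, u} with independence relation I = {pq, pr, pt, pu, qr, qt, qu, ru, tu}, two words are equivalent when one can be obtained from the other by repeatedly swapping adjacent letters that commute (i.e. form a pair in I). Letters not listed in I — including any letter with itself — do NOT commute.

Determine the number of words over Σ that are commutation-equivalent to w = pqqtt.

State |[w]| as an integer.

piece 0:p — minimal
piece 1:q — minimal
piece 2:q rests on {1:q}
piece 3:t — minimal
piece 4:t rests on {3:t}
minimal pieces: {0:p, 1:q, 3:t}
ways to finish when only these pieces remain (= sum over removing one remaining piece with nothing left below it):
  1 left: {0}→1  {2}→1  {4}→1
  2 left: {0,2}→2  {0,4}→2  {1,2}→1  {2,4}→2  {3,4}→1
  3 left: {0,1,2}→3  {0,2,4}→6  {0,3,4}→3  {1,2,4}→3  {2,3,4}→3
  placing 0:p first → 6 extensions
  placing 1:q first → 12 extensions
  placing 3:t first → 12 extensions
total linear extensions = 30

30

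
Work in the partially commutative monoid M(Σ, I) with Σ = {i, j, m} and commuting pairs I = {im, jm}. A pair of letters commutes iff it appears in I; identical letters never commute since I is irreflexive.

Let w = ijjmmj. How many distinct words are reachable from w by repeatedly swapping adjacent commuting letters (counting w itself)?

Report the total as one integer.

15

piece 0:i — minimal
piece 1:j rests on {0:i}
piece 2:j rests on {1:j}
piece 3:m — minimal
piece 4:m rests on {3:m}
piece 5:j rests on {2:j}
minimal pieces: {0:i, 3:m}
ways to finish when only these pieces remain (= sum over removing one remaining piece with nothing left below it):
  1 left: {4}→1  {5}→1
  2 left: {2,5}→1  {3,4}→1  {4,5}→2
  3 left: {1,2,5}→1  {2,4,5}→3  {3,4,5}→3
  4 left: {0,1,2,5}→1  {1,2,4,5}→4  {2,3,4,5}→6
  placing 0:i first → 10 extensions
  placing 3:m first → 5 extensions
total linear extensions = 15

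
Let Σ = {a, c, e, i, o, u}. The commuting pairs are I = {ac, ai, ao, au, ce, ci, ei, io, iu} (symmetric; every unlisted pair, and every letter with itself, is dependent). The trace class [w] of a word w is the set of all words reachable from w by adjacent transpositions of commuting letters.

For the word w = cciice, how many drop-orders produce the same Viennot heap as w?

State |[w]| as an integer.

0(c) covers ∅
1(c) covers 0:c
2(i) covers ∅
3(i) covers 2:i
4(c) covers 1:c
5(e) covers ∅
floor of heap: 0:c, 2:i, 5:e
completions by unplaced set U, small U first (add the entries for U minus each lowest piece of U):
  |U|=1: {3}:1  {4}:1  {5}:1
  |U|=2: {1,4}:1  {2,3}:1  {3,4}:2  {3,5}:2  {4,5}:2
  |U|=3: {0,1,4}:1  {1,3,4}:3  {1,4,5}:3  {2,3,4}:3  {2,3,5}:3  {3,4,5}:6
  |U|=4: {0,1,3,4}:4  {0,1,4,5}:4  {1,2,3,4}:6  {1,3,4,5}:12  {2,3,4,5}:12
  start at 0(c): 30
  start at 2(i): 20
  start at 5(e): 10
sum over floor = 60

60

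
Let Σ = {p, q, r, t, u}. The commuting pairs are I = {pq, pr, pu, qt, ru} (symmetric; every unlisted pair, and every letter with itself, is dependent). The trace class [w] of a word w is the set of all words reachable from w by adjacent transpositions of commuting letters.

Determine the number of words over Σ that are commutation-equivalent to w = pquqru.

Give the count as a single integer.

12

0(p) covers ∅
1(q) covers ∅
2(u) covers 1:q
3(q) covers 2:u
4(r) covers 3:q
5(u) covers 3:q
floor of heap: 0:p, 1:q
completions by unplaced set U, small U first (add the entries for U minus each lowest piece of U):
  |U|=1: {0}:1  {4}:1  {5}:1
  |U|=2: {0,4}:2  {0,5}:2  {4,5}:2
  |U|=3: {0,4,5}:6  {3,4,5}:2
  |U|=4: {0,3,4,5}:8  {2,3,4,5}:2
  start at 0(p): 2
  start at 1(q): 10
sum over floor = 12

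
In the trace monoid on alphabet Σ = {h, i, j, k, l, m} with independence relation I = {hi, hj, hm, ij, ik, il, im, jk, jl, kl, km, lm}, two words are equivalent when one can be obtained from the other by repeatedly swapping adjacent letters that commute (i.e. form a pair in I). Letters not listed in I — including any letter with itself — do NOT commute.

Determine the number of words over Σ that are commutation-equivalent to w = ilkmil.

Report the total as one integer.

0(i) covers ∅
1(l) covers ∅
2(k) covers ∅
3(m) covers ∅
4(i) covers 0:i
5(l) covers 1:l
floor of heap: 0:i, 1:l, 2:k, 3:m
completions by unplaced set U, small U first (add the entries for U minus each lowest piece of U):
  |U|=1: {2}:1  {3}:1  {4}:1  {5}:1
  |U|=2: {0,4}:1  {1,5}:1  {2,3}:2  {2,4}:2  {2,5}:2  {3,4}:2  {3,5}:2  {4,5}:2
  |U|=3: {0,2,4}:3  {0,3,4}:3  {0,4,5}:3  {1,2,5}:3  {1,3,5}:3  {1,4,5}:3  {2,3,4}:6  {2,3,5}:6  {2,4,5}:6  {3,4,5}:6
  |U|=4: {0,1,4,5}:6  {0,2,3,4}:12  {0,2,4,5}:12  {0,3,4,5}:12  {1,2,3,5}:12  {1,2,4,5}:12  {1,3,4,5}:12  {2,3,4,5}:24
  start at 0(i): 60
  start at 1(l): 60
  start at 2(k): 30
  start at 3(m): 30
sum over floor = 180

180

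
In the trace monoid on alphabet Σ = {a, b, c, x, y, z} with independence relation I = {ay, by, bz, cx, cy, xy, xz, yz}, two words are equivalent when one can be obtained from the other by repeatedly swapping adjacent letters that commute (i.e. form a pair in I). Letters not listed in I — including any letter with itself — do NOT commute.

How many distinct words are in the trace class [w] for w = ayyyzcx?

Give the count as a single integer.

#0=a has no predecessor
#1=y has no predecessor
#2=y depends on [1:y]
#3=y depends on [2:y]
#4=z depends on [0:a]
#5=c depends on [4:z]
#6=x depends on [0:a]
sources: [0:a, 1:y]
N(rest) = Σ N(rest − s) over sources s of rest; N(one piece) = 1:
  size 1 → [3]=1  [5]=1  [6]=1
  size 2 → [2,3]=1  [3,5]=2  [3,6]=2  [4,5]=1  [5,6]=2
  size 3 → [1,2,3]=1  [2,3,5]=3  [2,3,6]=3  [3,4,5]=3  [3,5,6]=6  [4,5,6]=3
  size 4 → [0,4,5,6]=3  [1,2,3,5]=4  [1,2,3,6]=4  [2,3,4,5]=6  [2,3,5,6]=12  [3,4,5,6]=12
  size 5 → [0,3,4,5,6]=15  [1,2,3,4,5]=10  [1,2,3,5,6]=20  [2,3,4,5,6]=30
  first=0(a) contributes 60
  first=1(y) contributes 45
|[w]| = 105

105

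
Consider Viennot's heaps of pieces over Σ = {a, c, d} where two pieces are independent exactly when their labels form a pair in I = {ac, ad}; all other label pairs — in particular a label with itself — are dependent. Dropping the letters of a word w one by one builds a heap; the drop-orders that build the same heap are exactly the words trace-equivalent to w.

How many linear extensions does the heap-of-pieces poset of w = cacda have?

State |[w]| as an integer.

0(c) covers ∅
1(a) covers ∅
2(c) covers 0:c
3(d) covers 2:c
4(a) covers 1:a
floor of heap: 0:c, 1:a
completions by unplaced set U, small U first (add the entries for U minus each lowest piece of U):
  |U|=1: {3}:1  {4}:1
  |U|=2: {1,4}:1  {2,3}:1  {3,4}:2
  |U|=3: {0,2,3}:1  {1,3,4}:3  {2,3,4}:3
  start at 0(c): 6
  start at 1(a): 4
sum over floor = 10

10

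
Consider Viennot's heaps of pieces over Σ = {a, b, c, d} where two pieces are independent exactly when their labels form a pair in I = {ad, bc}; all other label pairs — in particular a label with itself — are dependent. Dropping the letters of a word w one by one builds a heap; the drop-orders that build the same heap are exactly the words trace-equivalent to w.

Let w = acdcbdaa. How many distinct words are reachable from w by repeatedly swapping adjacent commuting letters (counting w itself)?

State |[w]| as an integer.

0(a) covers ∅
1(c) covers 0:a
2(d) covers 1:c
3(c) covers 2:d
4(b) covers 2:d
5(d) covers 3:c, 4:b
6(a) covers 3:c, 4:b
7(a) covers 6:a
floor of heap: 0:a
completions by unplaced set U, small U first (add the entries for U minus each lowest piece of U):
  |U|=1: {5}:1  {7}:1
  |U|=2: {5,7}:2  {6,7}:1
  |U|=3: {5,6,7}:3
  |U|=4: {3,5,6,7}:3  {4,5,6,7}:3
  |U|=5: {3,4,5,6,7}:6
  |U|=6: {2,3,4,5,6,7}:6
  start at 0(a): 6

6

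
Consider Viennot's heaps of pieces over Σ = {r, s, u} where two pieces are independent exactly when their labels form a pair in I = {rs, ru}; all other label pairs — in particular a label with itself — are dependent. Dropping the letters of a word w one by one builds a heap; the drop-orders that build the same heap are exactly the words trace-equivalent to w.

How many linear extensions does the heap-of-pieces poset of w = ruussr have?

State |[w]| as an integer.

15

piece 0:r — minimal
piece 1:u — minimal
piece 2:u rests on {1:u}
piece 3:s rests on {2:u}
piece 4:s rests on {3:s}
piece 5:r rests on {0:r}
minimal pieces: {0:r, 1:u}
ways to finish when only these pieces remain (= sum over removing one remaining piece with nothing left below it):
  1 left: {4}→1  {5}→1
  2 left: {0,5}→1  {3,4}→1  {4,5}→2
  3 left: {0,4,5}→3  {2,3,4}→1  {3,4,5}→3
  4 left: {0,3,4,5}→6  {1,2,3,4}→1  {2,3,4,5}→4
  placing 0:r first → 5 extensions
  placing 1:u first → 10 extensions
total linear extensions = 15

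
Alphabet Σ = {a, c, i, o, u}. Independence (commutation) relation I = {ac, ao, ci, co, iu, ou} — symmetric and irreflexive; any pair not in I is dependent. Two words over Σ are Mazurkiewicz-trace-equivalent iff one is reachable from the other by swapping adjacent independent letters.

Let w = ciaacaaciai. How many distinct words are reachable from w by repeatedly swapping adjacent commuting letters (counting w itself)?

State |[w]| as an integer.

drop 0:c onto floor
drop 1:i onto floor
drop 2:a onto {1:i}
drop 3:a onto {2:a}
drop 4:c onto {0:c}
drop 5:a onto {3:a}
drop 6:a onto {5:a}
drop 7:c onto {4:c}
drop 8:i onto {6:a}
drop 9:a onto {8:i}
drop 10:i onto {9:a}
ground layer = {0:c, 1:i}
drop-orders for the pieces not yet dropped (sum over which currently-grounded one goes next):
  1 to go: {7} 1  {10} 1
  2 to go: {4,7} 1  {7,10} 2  {9,10} 1
  3 to go: {0,4,7} 1  {4,7,10} 3  {7,9,10} 3  {8,9,10} 1
  4 to go: {0,4,7,10} 4  {4,7,9,10} 6  {6,8,9,10} 1  {7,8,9,10} 4
  5 to go: {0,4,7,9,10} 10  {4,7,8,9,10} 10  {5,6,8,9,10} 1  {6,7,8,9,10} 5
  6 to go: {0,4,7,8,9,10} 20  {3,5,6,8,9,10} 1  {4,6,7,8,9,10} 15  {5,6,7,8,9,10} 6
  7 to go: {0,4,6,7,8,9,10} 35  {2,3,5,6,8,9,10} 1  {3,5,6,7,8,9,10} 7  {4,5,6,7,8,9,10} 21
  8 to go: {0,4,5,6,7,8,9,10} 56  {1,2,3,5,6,8,9,10} 1  {2,3,5,6,7,8,9,10} 8  {3,4,5,6,7,8,9,10} 28
  9 to go: {0,3,4,5,6,7,8,9,10} 84  {1,2,3,5,6,7,8,9,10} 9  {2,3,4,5,6,7,8,9,10} 36
  if 0:c drops first: 45 orders
  if 1:i drops first: 120 orders
heap linearizations: 165

165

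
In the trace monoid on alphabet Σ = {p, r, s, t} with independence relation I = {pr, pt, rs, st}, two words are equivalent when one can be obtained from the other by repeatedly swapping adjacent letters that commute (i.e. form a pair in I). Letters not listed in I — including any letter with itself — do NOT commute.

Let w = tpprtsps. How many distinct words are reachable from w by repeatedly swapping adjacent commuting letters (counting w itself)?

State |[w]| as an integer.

#0=t has no predecessor
#1=p has no predecessor
#2=p depends on [1:p]
#3=r depends on [0:t]
#4=t depends on [3:r]
#5=s depends on [2:p]
#6=p depends on [5:s]
#7=s depends on [6:p]
sources: [0:t, 1:p]
N(rest) = Σ N(rest − s) over sources s of rest; N(one piece) = 1:
  size 1 → [4]=1  [7]=1
  size 2 → [3,4]=1  [4,7]=2  [6,7]=1
  size 3 → [0,3,4]=1  [3,4,7]=3  [4,6,7]=3  [5,6,7]=1
  size 4 → [0,3,4,7]=4  [2,5,6,7]=1  [3,4,6,7]=6  [4,5,6,7]=4
  size 5 → [0,3,4,6,7]=10  [1,2,5,6,7]=1  [2,4,5,6,7]=5  [3,4,5,6,7]=10
  size 6 → [0,3,4,5,6,7]=20  [1,2,4,5,6,7]=6  [2,3,4,5,6,7]=15
  first=0(t) contributes 21
  first=1(p) contributes 35
|[w]| = 56

56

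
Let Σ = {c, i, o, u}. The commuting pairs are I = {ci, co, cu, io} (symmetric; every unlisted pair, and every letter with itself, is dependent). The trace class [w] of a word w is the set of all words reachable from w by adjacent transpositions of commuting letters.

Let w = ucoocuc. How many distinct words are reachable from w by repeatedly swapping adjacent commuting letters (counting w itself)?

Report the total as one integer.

35

piece 0:u — minimal
piece 1:c — minimal
piece 2:o rests on {0:u}
piece 3:o rests on {2:o}
piece 4:c rests on {1:c}
piece 5:u rests on {3:o}
piece 6:c rests on {4:c}
minimal pieces: {0:u, 1:c}
ways to finish when only these pieces remain (= sum over removing one remaining piece with nothing left below it):
  1 left: {5}→1  {6}→1
  2 left: {3,5}→1  {4,6}→1  {5,6}→2
  3 left: {1,4,6}→1  {2,3,5}→1  {3,5,6}→3  {4,5,6}→3
  4 left: {0,2,3,5}→1  {1,4,5,6}→4  {2,3,5,6}→4  {3,4,5,6}→6
  5 left: {0,2,3,5,6}→5  {1,3,4,5,6}→10  {2,3,4,5,6}→10
  placing 0:u first → 20 extensions
  placing 1:c first → 15 extensions
total linear extensions = 35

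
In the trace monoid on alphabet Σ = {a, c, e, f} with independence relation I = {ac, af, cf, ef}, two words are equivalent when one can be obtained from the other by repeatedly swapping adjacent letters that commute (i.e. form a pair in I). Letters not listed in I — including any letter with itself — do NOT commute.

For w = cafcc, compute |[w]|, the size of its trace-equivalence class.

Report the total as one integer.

20

piece 0:c — minimal
piece 1:a — minimal
piece 2:f — minimal
piece 3:c rests on {0:c}
piece 4:c rests on {3:c}
minimal pieces: {0:c, 1:a, 2:f}
ways to finish when only these pieces remain (= sum over removing one remaining piece with nothing left below it):
  1 left: {1}→1  {2}→1  {4}→1
  2 left: {1,2}→2  {1,4}→2  {2,4}→2  {3,4}→1
  3 left: {0,3,4}→1  {1,2,4}→6  {1,3,4}→3  {2,3,4}→3
  placing 0:c first → 12 extensions
  placing 1:a first → 4 extensions
  placing 2:f first → 4 extensions
total linear extensions = 20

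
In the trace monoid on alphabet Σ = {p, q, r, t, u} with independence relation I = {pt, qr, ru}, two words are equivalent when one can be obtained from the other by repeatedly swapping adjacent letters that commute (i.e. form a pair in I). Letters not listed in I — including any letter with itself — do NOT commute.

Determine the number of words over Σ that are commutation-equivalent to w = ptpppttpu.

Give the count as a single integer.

56

piece 0:p — minimal
piece 1:t — minimal
piece 2:p rests on {0:p}
piece 3:p rests on {2:p}
piece 4:p rests on {3:p}
piece 5:t rests on {1:t}
piece 6:t rests on {5:t}
piece 7:p rests on {4:p}
piece 8:u rests on {6:t, 7:p}
minimal pieces: {0:p, 1:t}
ways to finish when only these pieces remain (= sum over removing one remaining piece with nothing left below it):
  1 left: {8}→1
  2 left: {6,8}→1  {7,8}→1
  3 left: {4,7,8}→1  {5,6,8}→1  {6,7,8}→2
  4 left: {1,5,6,8}→1  {3,4,7,8}→1  {4,6,7,8}→3  {5,6,7,8}→3
  5 left: {1,5,6,7,8}→4  {2,3,4,7,8}→1  {3,4,6,7,8}→4  {4,5,6,7,8}→6
  6 left: {0,2,3,4,7,8}→1  {1,4,5,6,7,8}→10  {2,3,4,6,7,8}→5  {3,4,5,6,7,8}→10
  7 left: {0,2,3,4,6,7,8}→6  {1,3,4,5,6,7,8}→20  {2,3,4,5,6,7,8}→15
  placing 0:p first → 35 extensions
  placing 1:t first → 21 extensions
total linear extensions = 56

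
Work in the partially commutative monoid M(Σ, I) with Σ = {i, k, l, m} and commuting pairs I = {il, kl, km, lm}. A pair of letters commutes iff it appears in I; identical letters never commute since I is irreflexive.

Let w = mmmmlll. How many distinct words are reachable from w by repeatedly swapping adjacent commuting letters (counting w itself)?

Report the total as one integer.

35

piece 0:m — minimal
piece 1:m rests on {0:m}
piece 2:m rests on {1:m}
piece 3:m rests on {2:m}
piece 4:l — minimal
piece 5:l rests on {4:l}
piece 6:l rests on {5:l}
minimal pieces: {0:m, 4:l}
ways to finish when only these pieces remain (= sum over removing one remaining piece with nothing left below it):
  1 left: {3}→1  {6}→1
  2 left: {2,3}→1  {3,6}→2  {5,6}→1
  3 left: {1,2,3}→1  {2,3,6}→3  {3,5,6}→3  {4,5,6}→1
  4 left: {0,1,2,3}→1  {1,2,3,6}→4  {2,3,5,6}→6  {3,4,5,6}→4
  5 left: {0,1,2,3,6}→5  {1,2,3,5,6}→10  {2,3,4,5,6}→10
  placing 0:m first → 20 extensions
  placing 4:l first → 15 extensions
total linear extensions = 35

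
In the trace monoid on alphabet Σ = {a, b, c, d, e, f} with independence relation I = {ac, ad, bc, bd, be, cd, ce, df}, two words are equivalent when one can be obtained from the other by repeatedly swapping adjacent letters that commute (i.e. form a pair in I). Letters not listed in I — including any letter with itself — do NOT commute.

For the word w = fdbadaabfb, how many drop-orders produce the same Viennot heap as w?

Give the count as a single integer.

drop 0:f onto floor
drop 1:d onto floor
drop 2:b onto {0:f}
drop 3:a onto {2:b}
drop 4:d onto {1:d}
drop 5:a onto {3:a}
drop 6:a onto {5:a}
drop 7:b onto {6:a}
drop 8:f onto {7:b}
drop 9:b onto {8:f}
ground layer = {0:f, 1:d}
drop-orders for the pieces not yet dropped (sum over which currently-grounded one goes next):
  1 to go: {4} 1  {9} 1
  2 to go: {1,4} 1  {4,9} 2  {8,9} 1
  3 to go: {1,4,9} 3  {4,8,9} 3  {7,8,9} 1
  4 to go: {1,4,8,9} 6  {4,7,8,9} 4  {6,7,8,9} 1
  5 to go: {1,4,7,8,9} 10  {4,6,7,8,9} 5  {5,6,7,8,9} 1
  6 to go: {1,4,6,7,8,9} 15  {3,5,6,7,8,9} 1  {4,5,6,7,8,9} 6
  7 to go: {1,4,5,6,7,8,9} 21  {2,3,5,6,7,8,9} 1  {3,4,5,6,7,8,9} 7
  8 to go: {0,2,3,5,6,7,8,9} 1  {1,3,4,5,6,7,8,9} 28  {2,3,4,5,6,7,8,9} 8
  if 0:f drops first: 36 orders
  if 1:d drops first: 9 orders
heap linearizations: 45

45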